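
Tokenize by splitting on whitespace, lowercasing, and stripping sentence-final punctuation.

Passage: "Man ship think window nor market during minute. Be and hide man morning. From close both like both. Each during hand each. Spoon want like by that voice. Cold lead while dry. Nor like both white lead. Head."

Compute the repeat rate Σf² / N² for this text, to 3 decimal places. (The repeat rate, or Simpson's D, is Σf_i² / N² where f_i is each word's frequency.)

0.042

Frequencies: both:3, like:3, man:2, nor:2, during:2, each:2, lead:2, ship:1, think:1, window:1, market:1, minute:1, be:1, and:1, hide:1, morning:1, from:1, close:1, hand:1, spoon:1, … (9 more, each freq 1)
Σf² = 60; N² = 1444
Repeat rate = 60 / 1444 = 0.042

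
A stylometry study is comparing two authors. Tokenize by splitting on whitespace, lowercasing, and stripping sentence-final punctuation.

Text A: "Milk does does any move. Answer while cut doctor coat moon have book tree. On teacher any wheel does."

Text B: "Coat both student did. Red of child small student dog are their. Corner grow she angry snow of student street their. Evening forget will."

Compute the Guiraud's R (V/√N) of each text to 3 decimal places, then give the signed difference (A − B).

A: V=16, N=19, R=3.671
B: V=20, N=24, R=4.082
Difference = 3.671 − 4.082 = -0.411

-0.411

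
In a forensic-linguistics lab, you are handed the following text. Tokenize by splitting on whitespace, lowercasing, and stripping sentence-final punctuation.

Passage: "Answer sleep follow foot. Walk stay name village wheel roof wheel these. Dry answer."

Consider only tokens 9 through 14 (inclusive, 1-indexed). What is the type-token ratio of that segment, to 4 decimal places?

0.8333

Segment tokens 9–14: wheel, roof, wheel, these, dry, answer
Segment N = 6, segment V = 5.
TTR = 5 / 6 = 0.8333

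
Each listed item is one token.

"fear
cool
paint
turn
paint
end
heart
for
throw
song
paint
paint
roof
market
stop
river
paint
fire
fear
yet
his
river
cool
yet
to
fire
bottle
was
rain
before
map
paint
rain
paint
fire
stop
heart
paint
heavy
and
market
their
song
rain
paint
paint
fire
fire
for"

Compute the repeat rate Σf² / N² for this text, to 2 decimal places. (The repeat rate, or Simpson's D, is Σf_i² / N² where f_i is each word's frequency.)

0.08

Frequencies: paint:10, fire:5, rain:3, fear:2, cool:2, heart:2, for:2, song:2, market:2, stop:2, river:2, yet:2, turn:1, end:1, throw:1, roof:1, his:1, to:1, bottle:1, was:1, … (5 more, each freq 1)
Σf² = 183; N² = 2401
Repeat rate = 183 / 2401 = 0.08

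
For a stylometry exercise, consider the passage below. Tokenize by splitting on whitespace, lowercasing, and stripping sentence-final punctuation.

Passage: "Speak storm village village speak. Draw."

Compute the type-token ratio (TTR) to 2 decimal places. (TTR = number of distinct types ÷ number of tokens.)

0.67

N = 6 tokens, V = 4 types.
TTR = V / N = 4 / 6 = 0.67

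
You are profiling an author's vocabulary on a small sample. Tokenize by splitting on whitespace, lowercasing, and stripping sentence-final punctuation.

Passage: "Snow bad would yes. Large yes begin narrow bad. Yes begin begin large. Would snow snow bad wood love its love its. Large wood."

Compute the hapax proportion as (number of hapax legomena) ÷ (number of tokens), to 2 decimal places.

Frequencies: snow:3, bad:3, yes:3, large:3, begin:3, would:2, wood:2, love:2, its:2, narrow:1
Hapax count = 1; token count = 24.
Ratio = 1 / 24 = 0.04

0.04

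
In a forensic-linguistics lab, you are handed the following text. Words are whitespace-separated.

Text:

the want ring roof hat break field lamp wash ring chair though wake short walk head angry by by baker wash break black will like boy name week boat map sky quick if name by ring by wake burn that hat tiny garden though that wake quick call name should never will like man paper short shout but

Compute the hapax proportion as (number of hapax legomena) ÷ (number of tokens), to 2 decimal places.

0.47

Frequencies: by:4, ring:3, wake:3, name:3, hat:2, break:2, wash:2, though:2, short:2, will:2, like:2, quick:2, that:2, the:1, want:1, roof:1, field:1, lamp:1, chair:1, walk:1, … (20 more, each freq 1)
Hapax count = 27; token count = 58.
Ratio = 27 / 58 = 0.47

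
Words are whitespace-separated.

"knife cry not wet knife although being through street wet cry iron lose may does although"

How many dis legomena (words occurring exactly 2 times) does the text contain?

Frequencies: knife:2, cry:2, wet:2, although:2, not:1, being:1, through:1, street:1, iron:1, lose:1, may:1, does:1
Words with frequency 2: although, cry, knife, wet

4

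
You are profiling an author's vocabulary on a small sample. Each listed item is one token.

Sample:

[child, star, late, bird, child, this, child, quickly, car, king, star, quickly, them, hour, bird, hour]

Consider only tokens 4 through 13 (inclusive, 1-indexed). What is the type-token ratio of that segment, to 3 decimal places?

Segment tokens 4–13: bird, child, this, child, quickly, car, king, star, quickly, them
Segment N = 10, segment V = 8.
TTR = 8 / 10 = 0.800

0.800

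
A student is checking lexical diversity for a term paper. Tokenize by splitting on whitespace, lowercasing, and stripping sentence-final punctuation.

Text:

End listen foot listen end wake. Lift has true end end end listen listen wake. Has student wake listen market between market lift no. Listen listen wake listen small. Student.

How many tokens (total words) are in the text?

30

Tokens: end, listen, foot, listen, end, wake, lift, has, true, end, end, end, listen, listen, wake, has, student, wake, listen, market, between, market, lift, no, listen, listen, wake, listen, small, student
N = 30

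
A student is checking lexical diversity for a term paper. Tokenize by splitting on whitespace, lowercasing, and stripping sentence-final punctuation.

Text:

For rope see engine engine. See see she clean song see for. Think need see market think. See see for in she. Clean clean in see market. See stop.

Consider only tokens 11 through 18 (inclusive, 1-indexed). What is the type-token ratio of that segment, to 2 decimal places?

Segment tokens 11–18: see, for, think, need, see, market, think, see
Segment N = 8, segment V = 5.
TTR = 5 / 8 = 0.63

0.63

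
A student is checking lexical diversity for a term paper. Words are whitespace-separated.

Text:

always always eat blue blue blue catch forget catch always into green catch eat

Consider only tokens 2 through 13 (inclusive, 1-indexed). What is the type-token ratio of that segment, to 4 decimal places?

0.5833

Segment tokens 2–13: always, eat, blue, blue, blue, catch, forget, catch, always, into, green, catch
Segment N = 12, segment V = 7.
TTR = 7 / 12 = 0.5833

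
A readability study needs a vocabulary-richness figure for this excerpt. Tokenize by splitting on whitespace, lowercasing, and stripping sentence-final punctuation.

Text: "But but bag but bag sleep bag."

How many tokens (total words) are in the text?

7

Tokens: but, but, bag, but, bag, sleep, bag
N = 7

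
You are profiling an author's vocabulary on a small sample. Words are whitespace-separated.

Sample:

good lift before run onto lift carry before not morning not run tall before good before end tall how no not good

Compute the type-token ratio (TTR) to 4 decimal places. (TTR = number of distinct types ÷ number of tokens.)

0.5455

N = 22 tokens, V = 12 types.
TTR = V / N = 12 / 22 = 0.5455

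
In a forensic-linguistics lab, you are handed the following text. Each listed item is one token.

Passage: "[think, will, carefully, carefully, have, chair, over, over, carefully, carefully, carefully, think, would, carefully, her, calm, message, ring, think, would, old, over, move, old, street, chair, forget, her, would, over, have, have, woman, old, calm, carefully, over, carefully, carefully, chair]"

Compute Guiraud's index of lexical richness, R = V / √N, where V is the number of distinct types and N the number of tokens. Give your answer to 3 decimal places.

2.530

N = 40, V = 16.
√N = 6.324555
R = 16 / 6.324555 = 2.530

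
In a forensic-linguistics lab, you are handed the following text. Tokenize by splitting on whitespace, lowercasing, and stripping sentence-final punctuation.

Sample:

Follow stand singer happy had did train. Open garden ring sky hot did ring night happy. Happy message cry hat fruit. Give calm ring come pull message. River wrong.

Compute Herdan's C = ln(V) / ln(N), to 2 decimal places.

N = 29, V = 23.
ln(V) = 3.135494, ln(N) = 3.367296
C = 3.135494 / 3.367296 = 0.93

0.93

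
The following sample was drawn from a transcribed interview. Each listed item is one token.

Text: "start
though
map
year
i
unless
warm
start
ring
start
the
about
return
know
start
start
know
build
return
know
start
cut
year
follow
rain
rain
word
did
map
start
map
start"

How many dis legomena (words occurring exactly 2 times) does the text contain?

Frequencies: start:8, map:3, know:3, year:2, return:2, rain:2, though:1, i:1, unless:1, warm:1, ring:1, the:1, about:1, build:1, cut:1, follow:1, word:1, did:1
Words with frequency 2: rain, return, year

3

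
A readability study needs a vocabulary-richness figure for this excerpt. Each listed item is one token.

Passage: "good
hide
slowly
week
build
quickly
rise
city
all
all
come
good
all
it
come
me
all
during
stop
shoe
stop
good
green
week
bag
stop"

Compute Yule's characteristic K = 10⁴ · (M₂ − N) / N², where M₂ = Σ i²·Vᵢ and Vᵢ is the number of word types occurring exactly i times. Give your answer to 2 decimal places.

414.20

Frequencies: all:4, good:3, stop:3, week:2, come:2, hide:1, slowly:1, build:1, quickly:1, rise:1, city:1, it:1, me:1, during:1, shoe:1, green:1, bag:1
N = 26. Frequency spectrum: V_1=12, V_2=2, V_3=2, V_4=1
M₂ = 1²·12 + 2²·2 + 3²·2 + 4²·1 = 54
K = 10000 × (54 − 26) / 26² = 414.20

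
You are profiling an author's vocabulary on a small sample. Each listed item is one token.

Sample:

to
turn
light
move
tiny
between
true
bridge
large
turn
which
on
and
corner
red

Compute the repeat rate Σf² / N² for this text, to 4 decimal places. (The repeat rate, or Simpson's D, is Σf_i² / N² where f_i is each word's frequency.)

Frequencies: turn:2, to:1, light:1, move:1, tiny:1, between:1, true:1, bridge:1, large:1, which:1, on:1, and:1, corner:1, red:1
Σf² = 17; N² = 225
Repeat rate = 17 / 225 = 0.0756

0.0756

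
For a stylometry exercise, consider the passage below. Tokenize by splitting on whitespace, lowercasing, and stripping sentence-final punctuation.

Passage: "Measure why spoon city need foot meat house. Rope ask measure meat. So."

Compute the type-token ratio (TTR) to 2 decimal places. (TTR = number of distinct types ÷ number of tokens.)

N = 13 tokens, V = 11 types.
TTR = V / N = 11 / 13 = 0.85

0.85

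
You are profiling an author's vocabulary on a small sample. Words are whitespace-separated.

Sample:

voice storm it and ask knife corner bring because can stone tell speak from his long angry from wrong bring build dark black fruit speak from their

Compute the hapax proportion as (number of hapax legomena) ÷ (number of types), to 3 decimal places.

0.870

Frequencies: from:3, bring:2, speak:2, voice:1, storm:1, it:1, and:1, ask:1, knife:1, corner:1, because:1, can:1, stone:1, tell:1, his:1, long:1, angry:1, wrong:1, build:1, dark:1, … (3 more, each freq 1)
Hapax count = 20; type count = 23.
Ratio = 20 / 23 = 0.870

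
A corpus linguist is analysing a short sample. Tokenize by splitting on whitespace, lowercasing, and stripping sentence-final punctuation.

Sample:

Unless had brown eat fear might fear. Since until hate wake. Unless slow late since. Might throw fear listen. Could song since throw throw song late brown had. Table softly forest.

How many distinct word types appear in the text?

19

Distinct types: {brown, could, eat, fear, forest, had, hate, late, listen, might, since, slow, softly, song, table, throw, unless, until, wake}
V = 19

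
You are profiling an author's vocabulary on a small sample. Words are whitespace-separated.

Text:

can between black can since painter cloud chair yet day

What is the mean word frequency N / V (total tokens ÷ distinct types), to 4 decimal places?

1.1111

N = 10 tokens, V = 9 types.
Mean frequency = N / V = 10 / 9 = 1.1111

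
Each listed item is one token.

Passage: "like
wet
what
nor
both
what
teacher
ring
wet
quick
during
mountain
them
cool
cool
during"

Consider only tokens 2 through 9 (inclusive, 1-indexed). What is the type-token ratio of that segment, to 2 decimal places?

Segment tokens 2–9: wet, what, nor, both, what, teacher, ring, wet
Segment N = 8, segment V = 6.
TTR = 6 / 8 = 0.75

0.75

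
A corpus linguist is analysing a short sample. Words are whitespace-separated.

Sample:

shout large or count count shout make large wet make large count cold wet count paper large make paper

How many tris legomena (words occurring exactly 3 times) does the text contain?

1

Frequencies: large:4, count:4, make:3, shout:2, wet:2, paper:2, or:1, cold:1
Words with frequency 3: make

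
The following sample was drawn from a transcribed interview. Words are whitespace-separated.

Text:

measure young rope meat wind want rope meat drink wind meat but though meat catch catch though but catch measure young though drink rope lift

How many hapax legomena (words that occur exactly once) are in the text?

Frequencies: meat:4, rope:3, though:3, catch:3, measure:2, young:2, wind:2, drink:2, but:2, want:1, lift:1
Hapax (freq=1): lift, want

2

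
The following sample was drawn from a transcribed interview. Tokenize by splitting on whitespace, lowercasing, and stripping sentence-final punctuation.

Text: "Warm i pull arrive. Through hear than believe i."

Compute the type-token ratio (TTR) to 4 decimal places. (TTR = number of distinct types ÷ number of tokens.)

N = 9 tokens, V = 8 types.
TTR = V / N = 8 / 9 = 0.8889

0.8889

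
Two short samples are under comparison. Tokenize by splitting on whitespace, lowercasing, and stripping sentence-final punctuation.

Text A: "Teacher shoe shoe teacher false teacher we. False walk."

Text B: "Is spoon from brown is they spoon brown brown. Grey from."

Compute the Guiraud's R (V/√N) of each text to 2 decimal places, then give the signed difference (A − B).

-0.14

A: V=5, N=9, R=1.67
B: V=6, N=11, R=1.81
Difference = 1.67 − 1.81 = -0.14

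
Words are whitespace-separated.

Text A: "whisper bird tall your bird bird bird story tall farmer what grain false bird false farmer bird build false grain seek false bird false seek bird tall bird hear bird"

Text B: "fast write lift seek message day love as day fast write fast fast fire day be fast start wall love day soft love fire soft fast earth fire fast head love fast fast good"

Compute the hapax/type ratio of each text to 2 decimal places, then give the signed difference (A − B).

A: hapax=6, V=12, ratio=0.50
B: hapax=10, V=16, ratio=0.63
Difference = 0.50 − 0.63 = -0.13

-0.13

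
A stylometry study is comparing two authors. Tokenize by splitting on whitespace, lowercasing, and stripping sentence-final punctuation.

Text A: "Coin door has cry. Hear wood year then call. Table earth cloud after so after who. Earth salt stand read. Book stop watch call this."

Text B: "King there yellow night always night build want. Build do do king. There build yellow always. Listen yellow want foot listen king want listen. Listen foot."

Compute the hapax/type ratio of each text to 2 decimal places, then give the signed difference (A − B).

0.86

A: hapax=19, V=22, ratio=0.86
B: hapax=0, V=10, ratio=0.00
Difference = 0.86 − 0.00 = 0.86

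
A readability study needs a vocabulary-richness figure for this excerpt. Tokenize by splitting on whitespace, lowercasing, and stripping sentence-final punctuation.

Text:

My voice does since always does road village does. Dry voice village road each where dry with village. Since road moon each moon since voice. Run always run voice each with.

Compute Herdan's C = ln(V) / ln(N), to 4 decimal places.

0.7469

N = 31, V = 13.
ln(V) = 2.564949, ln(N) = 3.433987
C = 2.564949 / 3.433987 = 0.7469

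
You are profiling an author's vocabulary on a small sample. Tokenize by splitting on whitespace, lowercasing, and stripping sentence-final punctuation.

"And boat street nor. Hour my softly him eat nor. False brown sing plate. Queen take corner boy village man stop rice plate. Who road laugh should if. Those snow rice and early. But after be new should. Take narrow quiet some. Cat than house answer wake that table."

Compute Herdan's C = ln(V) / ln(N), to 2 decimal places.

N = 49, V = 43.
ln(V) = 3.761200, ln(N) = 3.891820
C = 3.761200 / 3.891820 = 0.97

0.97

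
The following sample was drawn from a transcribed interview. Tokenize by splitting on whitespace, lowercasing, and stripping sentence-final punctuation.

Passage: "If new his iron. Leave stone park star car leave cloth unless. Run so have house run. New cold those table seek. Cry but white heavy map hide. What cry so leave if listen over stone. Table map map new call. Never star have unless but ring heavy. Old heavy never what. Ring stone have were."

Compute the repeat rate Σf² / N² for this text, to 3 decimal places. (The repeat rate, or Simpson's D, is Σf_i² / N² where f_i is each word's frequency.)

0.036

Frequencies: new:3, leave:3, stone:3, have:3, heavy:3, map:3, if:2, star:2, unless:2, run:2, so:2, table:2, cry:2, but:2, what:2, never:2, ring:2, his:1, iron:1, park:1, … (13 more, each freq 1)
Σf² = 114; N² = 3136
Repeat rate = 114 / 3136 = 0.036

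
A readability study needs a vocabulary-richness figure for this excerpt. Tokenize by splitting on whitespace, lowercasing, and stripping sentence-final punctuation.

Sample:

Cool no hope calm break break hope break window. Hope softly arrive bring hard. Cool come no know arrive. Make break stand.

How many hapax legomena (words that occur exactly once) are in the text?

Frequencies: break:4, hope:3, cool:2, no:2, arrive:2, calm:1, window:1, softly:1, bring:1, hard:1, come:1, know:1, make:1, stand:1
Hapax (freq=1): bring, calm, come, hard, know, make, softly, stand, window

9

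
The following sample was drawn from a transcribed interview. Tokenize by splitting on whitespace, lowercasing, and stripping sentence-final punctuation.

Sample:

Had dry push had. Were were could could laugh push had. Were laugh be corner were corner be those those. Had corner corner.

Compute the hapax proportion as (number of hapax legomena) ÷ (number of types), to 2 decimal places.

Frequencies: had:4, were:4, corner:4, push:2, could:2, laugh:2, be:2, those:2, dry:1
Hapax count = 1; type count = 9.
Ratio = 1 / 9 = 0.11

0.11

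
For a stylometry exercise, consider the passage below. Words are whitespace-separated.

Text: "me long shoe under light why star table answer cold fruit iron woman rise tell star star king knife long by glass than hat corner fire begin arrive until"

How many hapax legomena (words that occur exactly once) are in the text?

Frequencies: star:3, long:2, me:1, shoe:1, under:1, light:1, why:1, table:1, answer:1, cold:1, fruit:1, iron:1, woman:1, rise:1, tell:1, king:1, knife:1, by:1, glass:1, than:1, … (6 more, each freq 1)
Hapax (freq=1): answer, arrive, begin, by, cold, corner, fire, fruit, glass, hat, iron, king, knife, light, me, rise, shoe, table, tell, than, under, until, why, woman

24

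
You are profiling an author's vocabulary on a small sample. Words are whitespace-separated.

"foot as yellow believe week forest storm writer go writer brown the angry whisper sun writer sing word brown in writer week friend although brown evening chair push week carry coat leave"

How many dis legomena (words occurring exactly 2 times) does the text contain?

Frequencies: writer:4, week:3, brown:3, foot:1, as:1, yellow:1, believe:1, forest:1, storm:1, go:1, the:1, angry:1, whisper:1, sun:1, sing:1, word:1, in:1, friend:1, although:1, evening:1, … (5 more, each freq 1)
Words with frequency 2: (none)

0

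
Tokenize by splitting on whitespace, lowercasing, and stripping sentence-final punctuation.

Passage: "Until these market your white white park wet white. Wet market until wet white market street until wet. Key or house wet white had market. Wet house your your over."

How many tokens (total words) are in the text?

Tokens: until, these, market, your, white, white, park, wet, white, wet, market, until, wet, white, market, street, until, wet, key, or, house, wet, white, had, market, wet, house, your, your, over
N = 30

30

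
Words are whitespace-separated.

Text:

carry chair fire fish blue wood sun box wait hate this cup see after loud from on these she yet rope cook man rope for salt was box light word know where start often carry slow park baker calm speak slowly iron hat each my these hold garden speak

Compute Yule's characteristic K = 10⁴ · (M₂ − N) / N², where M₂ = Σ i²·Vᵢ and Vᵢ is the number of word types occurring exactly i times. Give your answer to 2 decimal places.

41.65

Frequencies: carry:2, box:2, these:2, rope:2, speak:2, chair:1, fire:1, fish:1, blue:1, wood:1, sun:1, wait:1, hate:1, this:1, cup:1, see:1, after:1, loud:1, from:1, on:1, … (24 more, each freq 1)
N = 49. Frequency spectrum: V_1=39, V_2=5
M₂ = 1²·39 + 2²·5 = 59
K = 10000 × (59 − 49) / 49² = 41.65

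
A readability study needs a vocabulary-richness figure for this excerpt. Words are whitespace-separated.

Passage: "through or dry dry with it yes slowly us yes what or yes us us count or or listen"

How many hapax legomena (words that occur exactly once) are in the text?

7

Frequencies: or:4, yes:3, us:3, dry:2, through:1, with:1, it:1, slowly:1, what:1, count:1, listen:1
Hapax (freq=1): count, it, listen, slowly, through, what, with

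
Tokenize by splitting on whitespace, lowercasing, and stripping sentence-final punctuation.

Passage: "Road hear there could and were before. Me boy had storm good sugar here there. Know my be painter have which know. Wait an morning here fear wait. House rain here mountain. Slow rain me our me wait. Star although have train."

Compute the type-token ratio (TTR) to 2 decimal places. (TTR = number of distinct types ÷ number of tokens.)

N = 42 tokens, V = 32 types.
TTR = V / N = 32 / 42 = 0.76

0.76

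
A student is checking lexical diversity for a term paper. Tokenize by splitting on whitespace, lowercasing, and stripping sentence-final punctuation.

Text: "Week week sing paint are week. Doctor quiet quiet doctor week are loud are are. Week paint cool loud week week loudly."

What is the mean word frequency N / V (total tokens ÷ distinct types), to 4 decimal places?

2.4444

N = 22 tokens, V = 9 types.
Mean frequency = N / V = 22 / 9 = 2.4444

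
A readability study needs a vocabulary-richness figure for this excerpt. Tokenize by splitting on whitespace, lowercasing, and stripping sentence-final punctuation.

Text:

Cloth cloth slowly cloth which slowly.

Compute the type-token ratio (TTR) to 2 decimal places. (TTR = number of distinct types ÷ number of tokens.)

0.50

N = 6 tokens, V = 3 types.
TTR = V / N = 3 / 6 = 0.50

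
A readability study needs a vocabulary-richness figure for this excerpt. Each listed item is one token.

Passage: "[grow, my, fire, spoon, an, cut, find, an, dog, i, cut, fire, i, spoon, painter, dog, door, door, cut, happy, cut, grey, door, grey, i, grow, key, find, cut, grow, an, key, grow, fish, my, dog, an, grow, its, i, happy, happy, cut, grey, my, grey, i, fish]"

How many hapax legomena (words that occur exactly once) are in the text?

Frequencies: cut:6, grow:5, i:5, an:4, grey:4, my:3, dog:3, door:3, happy:3, fire:2, spoon:2, find:2, key:2, fish:2, painter:1, its:1
Hapax (freq=1): its, painter

2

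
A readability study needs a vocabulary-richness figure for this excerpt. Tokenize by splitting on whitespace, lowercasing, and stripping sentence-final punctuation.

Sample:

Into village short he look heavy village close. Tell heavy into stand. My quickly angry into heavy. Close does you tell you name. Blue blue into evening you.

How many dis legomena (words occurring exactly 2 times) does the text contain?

4

Frequencies: into:4, heavy:3, you:3, village:2, close:2, tell:2, blue:2, short:1, he:1, look:1, stand:1, my:1, quickly:1, angry:1, does:1, name:1, evening:1
Words with frequency 2: blue, close, tell, village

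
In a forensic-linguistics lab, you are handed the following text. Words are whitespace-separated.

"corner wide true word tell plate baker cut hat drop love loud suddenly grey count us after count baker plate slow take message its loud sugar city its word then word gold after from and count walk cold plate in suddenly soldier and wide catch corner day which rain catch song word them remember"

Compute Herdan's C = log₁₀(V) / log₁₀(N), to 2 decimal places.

0.91

N = 54, V = 38.
log₁₀(V) = 1.579784, log₁₀(N) = 1.732394
C = 1.579784 / 1.732394 = 0.91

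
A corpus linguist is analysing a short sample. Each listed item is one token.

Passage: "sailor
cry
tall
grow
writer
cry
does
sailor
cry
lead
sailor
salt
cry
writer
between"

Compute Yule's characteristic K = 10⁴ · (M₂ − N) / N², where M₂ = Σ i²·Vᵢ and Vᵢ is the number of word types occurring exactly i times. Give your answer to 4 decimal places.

888.8889

Frequencies: cry:4, sailor:3, writer:2, tall:1, grow:1, does:1, lead:1, salt:1, between:1
N = 15. Frequency spectrum: V_1=6, V_2=1, V_3=1, V_4=1
M₂ = 1²·6 + 2²·1 + 3²·1 + 4²·1 = 35
K = 10000 × (35 − 15) / 15² = 888.8889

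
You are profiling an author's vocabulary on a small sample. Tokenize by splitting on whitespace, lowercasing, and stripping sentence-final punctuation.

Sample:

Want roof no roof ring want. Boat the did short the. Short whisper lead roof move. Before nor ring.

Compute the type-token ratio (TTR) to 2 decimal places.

0.68

N = 19 tokens, V = 13 types.
TTR = V / N = 13 / 19 = 0.68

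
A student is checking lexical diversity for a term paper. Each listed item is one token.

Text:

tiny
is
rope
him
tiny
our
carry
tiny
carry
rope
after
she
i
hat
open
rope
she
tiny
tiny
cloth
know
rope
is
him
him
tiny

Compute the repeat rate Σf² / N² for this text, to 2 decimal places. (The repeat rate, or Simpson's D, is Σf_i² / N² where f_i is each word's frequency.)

Frequencies: tiny:6, rope:4, him:3, is:2, carry:2, she:2, our:1, after:1, i:1, hat:1, open:1, cloth:1, know:1
Σf² = 80; N² = 676
Repeat rate = 80 / 676 = 0.12

0.12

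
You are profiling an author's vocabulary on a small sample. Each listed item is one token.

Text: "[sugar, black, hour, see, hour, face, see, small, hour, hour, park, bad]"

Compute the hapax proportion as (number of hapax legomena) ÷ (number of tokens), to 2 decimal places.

Frequencies: hour:4, see:2, sugar:1, black:1, face:1, small:1, park:1, bad:1
Hapax count = 6; token count = 12.
Ratio = 6 / 12 = 0.50

0.50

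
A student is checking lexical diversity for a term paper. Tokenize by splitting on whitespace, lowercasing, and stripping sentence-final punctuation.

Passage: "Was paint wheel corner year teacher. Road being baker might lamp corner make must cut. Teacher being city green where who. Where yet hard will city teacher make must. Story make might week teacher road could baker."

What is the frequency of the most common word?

4

Frequencies: teacher:4, make:3, corner:2, road:2, being:2, baker:2, might:2, must:2, city:2, where:2, was:1, paint:1, wheel:1, year:1, lamp:1, cut:1, green:1, who:1, yet:1, hard:1, … (4 more, each freq 1)
Most common: 'teacher' with frequency 4.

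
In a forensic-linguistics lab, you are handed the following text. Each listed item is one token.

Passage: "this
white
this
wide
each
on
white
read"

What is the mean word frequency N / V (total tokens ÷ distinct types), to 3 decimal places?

1.333

N = 8 tokens, V = 6 types.
Mean frequency = N / V = 8 / 6 = 1.333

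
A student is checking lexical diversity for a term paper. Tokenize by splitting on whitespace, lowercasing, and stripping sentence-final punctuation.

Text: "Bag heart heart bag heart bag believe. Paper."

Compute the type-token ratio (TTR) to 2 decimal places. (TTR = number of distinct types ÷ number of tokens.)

N = 8 tokens, V = 4 types.
TTR = V / N = 4 / 8 = 0.50

0.50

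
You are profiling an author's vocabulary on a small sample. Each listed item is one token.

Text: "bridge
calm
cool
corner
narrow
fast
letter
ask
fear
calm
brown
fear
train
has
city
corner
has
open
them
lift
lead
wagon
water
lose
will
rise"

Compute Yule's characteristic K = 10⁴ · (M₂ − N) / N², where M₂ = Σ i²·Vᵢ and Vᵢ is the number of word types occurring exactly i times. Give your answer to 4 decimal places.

118.3432

Frequencies: calm:2, corner:2, fear:2, has:2, bridge:1, cool:1, narrow:1, fast:1, letter:1, ask:1, brown:1, train:1, city:1, open:1, them:1, lift:1, lead:1, wagon:1, water:1, lose:1, … (2 more, each freq 1)
N = 26. Frequency spectrum: V_1=18, V_2=4
M₂ = 1²·18 + 2²·4 = 34
K = 10000 × (34 − 26) / 26² = 118.3432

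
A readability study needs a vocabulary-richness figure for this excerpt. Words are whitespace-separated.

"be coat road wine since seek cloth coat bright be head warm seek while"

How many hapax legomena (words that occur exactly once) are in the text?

8

Frequencies: be:2, coat:2, seek:2, road:1, wine:1, since:1, cloth:1, bright:1, head:1, warm:1, while:1
Hapax (freq=1): bright, cloth, head, road, since, warm, while, wine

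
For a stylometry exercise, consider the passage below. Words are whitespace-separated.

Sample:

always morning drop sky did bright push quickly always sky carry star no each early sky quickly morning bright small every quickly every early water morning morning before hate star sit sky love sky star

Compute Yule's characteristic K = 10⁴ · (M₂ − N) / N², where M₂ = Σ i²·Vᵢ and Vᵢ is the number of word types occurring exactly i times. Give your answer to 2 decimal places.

424.49

Frequencies: sky:5, morning:4, quickly:3, star:3, always:2, bright:2, early:2, every:2, drop:1, did:1, push:1, carry:1, no:1, each:1, small:1, water:1, before:1, hate:1, sit:1, love:1
N = 35. Frequency spectrum: V_1=12, V_2=4, V_3=2, V_4=1, V_5=1
M₂ = 1²·12 + 2²·4 + 3²·2 + 4²·1 + 5²·1 = 87
K = 10000 × (87 − 35) / 35² = 424.49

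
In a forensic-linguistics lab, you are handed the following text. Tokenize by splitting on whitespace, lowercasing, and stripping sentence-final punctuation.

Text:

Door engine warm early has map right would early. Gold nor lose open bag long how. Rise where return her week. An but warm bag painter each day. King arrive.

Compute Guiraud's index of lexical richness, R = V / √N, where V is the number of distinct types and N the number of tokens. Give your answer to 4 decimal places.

4.9295

N = 30, V = 27.
√N = 5.477226
R = 27 / 5.477226 = 4.9295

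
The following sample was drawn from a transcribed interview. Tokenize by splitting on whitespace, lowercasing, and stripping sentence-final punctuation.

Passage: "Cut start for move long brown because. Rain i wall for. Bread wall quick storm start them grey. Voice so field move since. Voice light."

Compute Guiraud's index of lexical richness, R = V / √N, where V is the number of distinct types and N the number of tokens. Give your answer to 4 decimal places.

4.0000

N = 25, V = 20.
√N = 5.000000
R = 20 / 5.000000 = 4.0000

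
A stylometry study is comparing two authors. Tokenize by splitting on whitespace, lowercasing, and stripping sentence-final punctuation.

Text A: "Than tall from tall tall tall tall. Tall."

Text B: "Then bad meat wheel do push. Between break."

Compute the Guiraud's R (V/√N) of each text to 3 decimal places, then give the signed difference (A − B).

A: V=3, N=8, R=1.061
B: V=8, N=8, R=2.828
Difference = 1.061 − 2.828 = -1.767

-1.767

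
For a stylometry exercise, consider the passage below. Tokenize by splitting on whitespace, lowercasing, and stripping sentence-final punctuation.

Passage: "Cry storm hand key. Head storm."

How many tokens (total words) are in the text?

Tokens: cry, storm, hand, key, head, storm
N = 6

6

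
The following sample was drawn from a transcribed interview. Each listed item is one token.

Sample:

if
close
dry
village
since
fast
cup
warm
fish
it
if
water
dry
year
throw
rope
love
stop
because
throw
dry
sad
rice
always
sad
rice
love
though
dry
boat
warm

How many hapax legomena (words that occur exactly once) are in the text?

15

Frequencies: dry:4, if:2, warm:2, throw:2, love:2, sad:2, rice:2, close:1, village:1, since:1, fast:1, cup:1, fish:1, it:1, water:1, year:1, rope:1, stop:1, because:1, always:1, … (2 more, each freq 1)
Hapax (freq=1): always, because, boat, close, cup, fast, fish, it, rope, since, stop, though, village, water, year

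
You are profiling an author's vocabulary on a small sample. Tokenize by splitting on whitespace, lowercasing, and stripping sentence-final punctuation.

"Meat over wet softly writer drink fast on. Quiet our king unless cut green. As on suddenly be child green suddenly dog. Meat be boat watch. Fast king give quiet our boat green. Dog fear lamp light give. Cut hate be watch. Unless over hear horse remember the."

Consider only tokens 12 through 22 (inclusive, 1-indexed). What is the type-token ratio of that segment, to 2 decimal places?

0.82

Segment tokens 12–22: unless, cut, green, as, on, suddenly, be, child, green, suddenly, dog
Segment N = 11, segment V = 9.
TTR = 9 / 11 = 0.82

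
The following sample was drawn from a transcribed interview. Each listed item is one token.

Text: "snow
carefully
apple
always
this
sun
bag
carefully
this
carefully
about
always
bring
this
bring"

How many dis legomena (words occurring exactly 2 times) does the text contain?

Frequencies: carefully:3, this:3, always:2, bring:2, snow:1, apple:1, sun:1, bag:1, about:1
Words with frequency 2: always, bring

2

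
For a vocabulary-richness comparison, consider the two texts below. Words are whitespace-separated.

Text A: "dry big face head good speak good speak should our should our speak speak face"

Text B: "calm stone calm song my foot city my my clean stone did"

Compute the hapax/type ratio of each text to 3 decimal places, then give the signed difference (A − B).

-0.250

A: hapax=3, V=8, ratio=0.375
B: hapax=5, V=8, ratio=0.625
Difference = 0.375 − 0.625 = -0.250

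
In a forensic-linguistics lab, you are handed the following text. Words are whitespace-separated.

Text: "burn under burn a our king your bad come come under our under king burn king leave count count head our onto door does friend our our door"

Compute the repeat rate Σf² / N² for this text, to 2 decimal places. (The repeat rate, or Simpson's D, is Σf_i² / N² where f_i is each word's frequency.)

0.09

Frequencies: our:5, burn:3, under:3, king:3, come:2, count:2, door:2, a:1, your:1, bad:1, leave:1, head:1, onto:1, does:1, friend:1
Σf² = 72; N² = 784
Repeat rate = 72 / 784 = 0.09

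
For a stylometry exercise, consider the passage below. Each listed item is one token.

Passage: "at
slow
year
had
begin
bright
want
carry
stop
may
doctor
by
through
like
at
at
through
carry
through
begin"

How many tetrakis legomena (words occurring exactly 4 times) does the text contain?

Frequencies: at:3, through:3, begin:2, carry:2, slow:1, year:1, had:1, bright:1, want:1, stop:1, may:1, doctor:1, by:1, like:1
Words with frequency 4: (none)

0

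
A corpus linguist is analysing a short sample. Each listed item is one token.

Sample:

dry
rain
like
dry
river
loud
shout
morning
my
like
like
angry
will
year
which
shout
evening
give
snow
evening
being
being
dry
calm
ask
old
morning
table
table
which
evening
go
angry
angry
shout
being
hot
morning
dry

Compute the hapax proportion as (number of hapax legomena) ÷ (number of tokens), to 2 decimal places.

0.33

Frequencies: dry:4, like:3, shout:3, morning:3, angry:3, evening:3, being:3, which:2, table:2, rain:1, river:1, loud:1, my:1, will:1, year:1, give:1, snow:1, calm:1, ask:1, old:1, … (2 more, each freq 1)
Hapax count = 13; token count = 39.
Ratio = 13 / 39 = 0.33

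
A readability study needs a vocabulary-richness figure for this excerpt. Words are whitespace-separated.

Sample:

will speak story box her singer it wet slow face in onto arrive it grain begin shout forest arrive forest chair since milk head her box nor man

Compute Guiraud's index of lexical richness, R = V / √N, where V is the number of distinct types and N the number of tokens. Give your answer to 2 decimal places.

N = 28, V = 23.
√N = 5.291503
R = 23 / 5.291503 = 4.35

4.35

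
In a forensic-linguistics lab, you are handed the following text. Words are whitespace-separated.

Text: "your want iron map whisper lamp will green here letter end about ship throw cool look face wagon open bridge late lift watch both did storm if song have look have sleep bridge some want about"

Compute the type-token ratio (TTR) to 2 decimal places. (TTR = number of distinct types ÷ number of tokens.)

N = 36 tokens, V = 31 types.
TTR = V / N = 31 / 36 = 0.86

0.86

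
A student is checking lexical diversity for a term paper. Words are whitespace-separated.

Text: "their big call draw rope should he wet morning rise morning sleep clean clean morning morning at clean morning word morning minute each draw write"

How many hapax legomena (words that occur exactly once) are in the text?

14

Frequencies: morning:6, clean:3, draw:2, their:1, big:1, call:1, rope:1, should:1, he:1, wet:1, rise:1, sleep:1, at:1, word:1, minute:1, each:1, write:1
Hapax (freq=1): at, big, call, each, he, minute, rise, rope, should, sleep, their, wet, word, write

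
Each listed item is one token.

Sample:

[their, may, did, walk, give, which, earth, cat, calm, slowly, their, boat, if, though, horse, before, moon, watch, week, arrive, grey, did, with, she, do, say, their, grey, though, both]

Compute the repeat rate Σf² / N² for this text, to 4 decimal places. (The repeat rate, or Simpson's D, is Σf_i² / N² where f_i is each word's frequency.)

Frequencies: their:3, did:2, though:2, grey:2, may:1, walk:1, give:1, which:1, earth:1, cat:1, calm:1, slowly:1, boat:1, if:1, horse:1, before:1, moon:1, watch:1, week:1, arrive:1, … (5 more, each freq 1)
Σf² = 42; N² = 900
Repeat rate = 42 / 900 = 0.0467

0.0467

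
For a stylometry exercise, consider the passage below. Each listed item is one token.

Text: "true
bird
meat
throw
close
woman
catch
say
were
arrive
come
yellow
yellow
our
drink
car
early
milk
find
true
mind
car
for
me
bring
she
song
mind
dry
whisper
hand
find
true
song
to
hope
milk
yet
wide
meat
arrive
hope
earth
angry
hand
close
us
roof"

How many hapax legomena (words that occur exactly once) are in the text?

23

Frequencies: true:3, meat:2, close:2, arrive:2, yellow:2, car:2, milk:2, find:2, mind:2, song:2, hand:2, hope:2, bird:1, throw:1, woman:1, catch:1, say:1, were:1, come:1, our:1, … (15 more, each freq 1)
Hapax (freq=1): angry, bird, bring, catch, come, drink, dry, early, earth, for, me, our, roof, say, she, throw, to, us, were, whisper, wide, woman, yet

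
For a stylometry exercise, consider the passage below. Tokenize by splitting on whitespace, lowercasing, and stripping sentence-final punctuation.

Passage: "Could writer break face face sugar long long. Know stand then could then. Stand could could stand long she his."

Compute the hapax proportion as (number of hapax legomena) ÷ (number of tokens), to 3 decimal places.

Frequencies: could:4, long:3, stand:3, face:2, then:2, writer:1, break:1, sugar:1, know:1, she:1, his:1
Hapax count = 6; token count = 20.
Ratio = 6 / 20 = 0.300

0.300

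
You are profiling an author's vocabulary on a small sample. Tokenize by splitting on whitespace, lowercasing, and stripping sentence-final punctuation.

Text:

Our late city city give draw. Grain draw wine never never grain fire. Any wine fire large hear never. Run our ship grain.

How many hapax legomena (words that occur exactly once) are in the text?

7

Frequencies: grain:3, never:3, our:2, city:2, draw:2, wine:2, fire:2, late:1, give:1, any:1, large:1, hear:1, run:1, ship:1
Hapax (freq=1): any, give, hear, large, late, run, ship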